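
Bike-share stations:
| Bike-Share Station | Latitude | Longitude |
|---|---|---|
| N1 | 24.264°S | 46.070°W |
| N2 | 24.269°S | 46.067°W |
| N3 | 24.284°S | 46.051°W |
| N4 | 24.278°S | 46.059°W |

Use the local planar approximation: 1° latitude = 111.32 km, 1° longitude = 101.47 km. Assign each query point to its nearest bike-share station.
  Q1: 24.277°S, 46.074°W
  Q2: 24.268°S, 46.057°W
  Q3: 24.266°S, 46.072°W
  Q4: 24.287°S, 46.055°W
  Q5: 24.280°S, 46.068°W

Q1 at 24.277°S, 46.074°W:
  N1: 1.503 km
  N2: 1.139 km
  N3: 2.460 km
  N4: 1.526 km
  → nearest: N2 (1.139 km)
Q2 at 24.268°S, 46.057°W:
  N1: 1.392 km
  N2: 1.021 km
  N3: 1.882 km
  N4: 1.132 km
  → nearest: N2 (1.021 km)
Q3 at 24.266°S, 46.072°W:
  N1: 0.301 km
  N2: 0.607 km
  N3: 2.925 km
  N4: 1.877 km
  → nearest: N1 (0.301 km)
Q4 at 24.287°S, 46.055°W:
  N1: 2.979 km
  N2: 2.345 km
  N3: 0.526 km
  N4: 1.081 km
  → nearest: N3 (0.526 km)
Q5 at 24.280°S, 46.068°W:
  N1: 1.793 km
  N2: 1.229 km
  N3: 1.782 km
  N4: 0.940 km
  → nearest: N4 (0.940 km)

Q1→N2; Q2→N2; Q3→N1; Q4→N3; Q5→N4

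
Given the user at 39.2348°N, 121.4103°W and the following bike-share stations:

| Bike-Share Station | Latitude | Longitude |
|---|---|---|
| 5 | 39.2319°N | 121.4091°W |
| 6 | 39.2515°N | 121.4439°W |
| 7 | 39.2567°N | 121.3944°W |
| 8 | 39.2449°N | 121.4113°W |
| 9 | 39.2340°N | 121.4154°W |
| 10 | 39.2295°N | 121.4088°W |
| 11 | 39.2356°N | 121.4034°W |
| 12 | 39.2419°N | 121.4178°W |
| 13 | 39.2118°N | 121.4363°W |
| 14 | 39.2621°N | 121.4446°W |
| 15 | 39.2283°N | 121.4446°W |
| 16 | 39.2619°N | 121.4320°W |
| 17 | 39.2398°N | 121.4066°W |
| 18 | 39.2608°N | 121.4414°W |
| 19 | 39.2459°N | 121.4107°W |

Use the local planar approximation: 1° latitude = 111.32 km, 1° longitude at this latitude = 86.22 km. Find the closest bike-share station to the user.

5

Distances from 39.2348°N, 121.4103°W:
5: √((-0.0029·111.32)² + (0.0012·86.22)²) = √(0.104218 + 0.010705) = 0.3390 km
6: √((0.0167·111.32)² + (-0.0336·86.22)²) = √(3.456045 + 8.392563) = 3.4422 km
7: √((0.0219·111.32)² + (0.0159·86.22)²) = √(5.943395 + 1.879361) = 2.7969 km
8: √((0.0101·111.32)² + (-0.0010·86.22)²) = √(1.264122 + 0.007434) = 1.1276 km
9: √((-0.0008·111.32)² + (-0.0051·86.22)²) = √(0.007931 + 0.193355) = 0.4486 km
10: √((-0.0053·111.32)² + (0.0015·86.22)²) = √(0.348095 + 0.016726) = 0.6040 km
11: √((0.0008·111.32)² + (0.0069·86.22)²) = √(0.007931 + 0.353927) = 0.6015 km
12: √((0.0071·111.32)² + (-0.0075·86.22)²) = √(0.624688 + 0.418156) = 1.0212 km
13: √((-0.0230·111.32)² + (-0.0260·86.22)²) = √(6.555443 + 5.025309) = 3.4031 km
14: √((0.0273·111.32)² + (-0.0343·86.22)²) = √(9.235740 + 8.745895) = 4.2405 km
15: √((-0.0065·111.32)² + (-0.0343·86.22)²) = √(0.523568 + 8.745895) = 3.0446 km
16: √((0.0271·111.32)² + (-0.0217·86.22)²) = √(9.100913 + 3.500544) = 3.5499 km
17: √((0.0050·111.32)² + (0.0037·86.22)²) = √(0.309804 + 0.101770) = 0.6415 km
18: √((0.0260·111.32)² + (-0.0311·86.22)²) = √(8.377088 + 7.190131) = 3.9455 km
19: √((0.0111·111.32)² + (-0.0004·86.22)²) = √(1.526836 + 0.001189) = 1.2361 km
Minimum: 5 at 0.3390 km.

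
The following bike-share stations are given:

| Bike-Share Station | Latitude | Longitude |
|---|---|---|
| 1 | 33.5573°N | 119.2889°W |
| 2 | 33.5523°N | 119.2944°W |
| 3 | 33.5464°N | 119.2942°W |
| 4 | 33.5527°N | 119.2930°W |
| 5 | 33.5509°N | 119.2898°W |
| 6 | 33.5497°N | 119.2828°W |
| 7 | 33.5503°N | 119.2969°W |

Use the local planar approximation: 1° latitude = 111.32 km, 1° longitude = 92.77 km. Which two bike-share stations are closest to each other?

Pairwise distances:
1–2: √((-0.0050·111.32)² + (-0.0055·92.77)²) = √(0.309804 + 0.260340) = 0.7551 km
1–3: √((-0.0109·111.32)² + (-0.0053·92.77)²) = √(1.472310 + 0.241750) = 1.3092 km
1–4: √((-0.0046·111.32)² + (-0.0041·92.77)²) = √(0.262218 + 0.144671) = 0.6379 km
1–5: √((-0.0064·111.32)² + (-0.0009·92.77)²) = √(0.507582 + 0.006971) = 0.7173 km
1–6: √((-0.0076·111.32)² + (0.0061·92.77)²) = √(0.715770 + 0.320239) = 1.0178 km
1–7: √((-0.0070·111.32)² + (-0.0080·92.77)²) = √(0.607215 + 0.550801) = 1.0761 km
2–3: √((-0.0059·111.32)² + (0.0002·92.77)²) = √(0.431370 + 0.000344) = 0.6571 km
2–4: √((0.0004·111.32)² + (0.0014·92.77)²) = √(0.001983 + 0.016868) = 0.1373 km
2–5: √((-0.0014·111.32)² + (0.0046·92.77)²) = √(0.024289 + 0.182109) = 0.4543 km
2–6: √((-0.0026·111.32)² + (0.0116·92.77)²) = √(0.083771 + 1.158060) = 1.1144 km
2–7: √((-0.0020·111.32)² + (-0.0025·92.77)²) = √(0.049569 + 0.053789) = 0.3215 km
3–4: √((0.0063·111.32)² + (0.0012·92.77)²) = √(0.491844 + 0.012393) = 0.7101 km
3–5: √((0.0045·111.32)² + (0.0044·92.77)²) = √(0.250941 + 0.166617) = 0.6462 km
3–6: √((0.0033·111.32)² + (0.0114·92.77)²) = √(0.134950 + 1.118471) = 1.1196 km
3–7: √((0.0039·111.32)² + (-0.0027·92.77)²) = √(0.188484 + 0.062740) = 0.5012 km
4–5: √((-0.0018·111.32)² + (0.0032·92.77)²) = √(0.040151 + 0.088128) = 0.3582 km
4–6: √((-0.0030·111.32)² + (0.0102·92.77)²) = √(0.111529 + 0.895397) = 1.0035 km
4–7: √((-0.0024·111.32)² + (-0.0039·92.77)²) = √(0.071379 + 0.130901) = 0.4498 km
5–6: √((-0.0012·111.32)² + (0.0070·92.77)²) = √(0.017845 + 0.421707) = 0.6630 km
5–7: √((-0.0006·111.32)² + (-0.0071·92.77)²) = √(0.004461 + 0.433842) = 0.6620 km
6–7: √((0.0006·111.32)² + (-0.0141·92.77)²) = √(0.004461 + 1.711013) = 1.3098 km
Closest pair: 2–4 at 0.1373 km.

2 and 4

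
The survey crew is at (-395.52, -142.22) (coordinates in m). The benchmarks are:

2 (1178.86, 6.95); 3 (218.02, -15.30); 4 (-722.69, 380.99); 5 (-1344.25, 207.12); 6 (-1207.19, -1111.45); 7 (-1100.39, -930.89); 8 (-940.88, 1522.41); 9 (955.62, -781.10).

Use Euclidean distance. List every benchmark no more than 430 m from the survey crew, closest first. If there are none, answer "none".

Distances from (-395.52, -142.22):
2: 1581.43 m
3: 626.53 m
4: 617.08 m
5: 1011.00 m
6: 1264.21 m
7: 1057.75 m
8: 1751.69 m
9: 1494.57 m
Threshold 430 m: none within range.

none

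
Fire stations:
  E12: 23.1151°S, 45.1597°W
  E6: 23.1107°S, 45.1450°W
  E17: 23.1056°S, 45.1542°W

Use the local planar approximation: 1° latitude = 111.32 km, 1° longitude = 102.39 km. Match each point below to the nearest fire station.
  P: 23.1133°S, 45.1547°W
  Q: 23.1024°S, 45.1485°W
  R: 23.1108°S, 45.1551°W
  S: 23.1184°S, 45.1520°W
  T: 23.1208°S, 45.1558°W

P at 23.1133°S, 45.1547°W:
  E12: √((-0.0018·111.32)² + (-0.0050·102.39)²) = √(0.040151 + 0.262093) = 0.5498 km
  E6: √((0.0026·111.32)² + (0.0097·102.39)²) = √(0.083771 + 0.986412) = 1.0345 km
  E17: √((0.0077·111.32)² + (0.0005·102.39)²) = √(0.734730 + 0.002621) = 0.8587 km
  → nearest: E12 (0.5498 km)
Q at 23.1024°S, 45.1485°W:
  E12: √((-0.0127·111.32)² + (-0.0112·102.39)²) = √(1.998729 + 1.315077) = 1.8204 km
  E6: √((-0.0083·111.32)² + (0.0035·102.39)²) = √(0.853695 + 0.128425) = 0.9910 km
  E17: √((-0.0032·111.32)² + (-0.0057·102.39)²) = √(0.126896 + 0.340616) = 0.6837 km
  → nearest: E17 (0.6837 km)
R at 23.1108°S, 45.1551°W:
  E12: √((-0.0043·111.32)² + (-0.0046·102.39)²) = √(0.229131 + 0.221835) = 0.6715 km
  E6: √((0.0001·111.32)² + (0.0101·102.39)²) = √(0.000124 + 1.069443) = 1.0342 km
  E17: √((0.0052·111.32)² + (0.0009·102.39)²) = √(0.335084 + 0.008492) = 0.5862 km
  → nearest: E17 (0.5862 km)
S at 23.1184°S, 45.1520°W:
  E12: √((0.0033·111.32)² + (-0.0077·102.39)²) = √(0.134950 + 0.621579) = 0.8698 km
  E6: √((0.0077·111.32)² + (0.0070·102.39)²) = √(0.734730 + 0.513702) = 1.1173 km
  E17: √((0.0128·111.32)² + (-0.0022·102.39)²) = √(2.030329 + 0.050741) = 1.4426 km
  → nearest: E12 (0.8698 km)
T at 23.1208°S, 45.1558°W:
  E12: √((0.0057·111.32)² + (-0.0039·102.39)²) = √(0.402621 + 0.159457) = 0.7497 km
  E6: √((0.0101·111.32)² + (0.0108·102.39)²) = √(1.264122 + 1.222820) = 1.5770 km
  E17: √((0.0152·111.32)² + (0.0016·102.39)²) = √(2.863081 + 0.026838) = 1.7000 km
  → nearest: E12 (0.7497 km)

P→E12; Q→E17; R→E17; S→E12; T→E12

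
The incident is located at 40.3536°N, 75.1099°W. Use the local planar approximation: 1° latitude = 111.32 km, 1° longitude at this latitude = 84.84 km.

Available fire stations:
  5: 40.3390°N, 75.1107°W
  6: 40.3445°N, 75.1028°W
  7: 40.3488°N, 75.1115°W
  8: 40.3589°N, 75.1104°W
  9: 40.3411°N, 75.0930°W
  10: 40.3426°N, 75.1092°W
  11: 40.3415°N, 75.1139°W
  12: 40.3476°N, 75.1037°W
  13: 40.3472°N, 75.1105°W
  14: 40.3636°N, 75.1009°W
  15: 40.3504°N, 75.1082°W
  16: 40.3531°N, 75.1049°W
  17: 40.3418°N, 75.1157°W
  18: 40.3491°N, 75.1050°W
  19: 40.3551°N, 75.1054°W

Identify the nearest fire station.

15

Distances from 40.3536°N, 75.1099°W:
5: √((-0.0146·111.32)² + (-0.0008·84.84)²) = √(2.641509 + 0.004607) = 1.6267 km
6: √((-0.0091·111.32)² + (0.0071·84.84)²) = √(1.026193 + 0.362842) = 1.1786 km
7: √((-0.0048·111.32)² + (-0.0016·84.84)²) = √(0.285515 + 0.018426) = 0.5513 km
8: √((0.0053·111.32)² + (-0.0005·84.84)²) = √(0.348095 + 0.001799) = 0.5915 km
9: √((-0.0125·111.32)² + (0.0169·84.84)²) = √(1.936272 + 2.055771) = 1.9980 km
10: √((-0.0110·111.32)² + (0.0007·84.84)²) = √(1.499449 + 0.003527) = 1.2260 km
11: √((-0.0121·111.32)² + (-0.0040·84.84)²) = √(1.814334 + 0.115165) = 1.3891 km
12: √((-0.0060·111.32)² + (0.0062·84.84)²) = √(0.446117 + 0.276684) = 0.8502 km
13: √((-0.0064·111.32)² + (-0.0006·84.84)²) = √(0.507582 + 0.002591) = 0.7143 km
14: √((0.0100·111.32)² + (0.0090·84.84)²) = √(1.239214 + 0.583024) = 1.3499 km
15: √((-0.0032·111.32)² + (0.0017·84.84)²) = √(0.126896 + 0.020802) = 0.3843 km
16: √((-0.0005·111.32)² + (0.0050·84.84)²) = √(0.003098 + 0.179946) = 0.4278 km
17: √((-0.0118·111.32)² + (-0.0058·84.84)²) = √(1.725482 + 0.242135) = 1.4027 km
18: √((-0.0045·111.32)² + (0.0049·84.84)²) = √(0.250941 + 0.172820) = 0.6510 km
19: √((0.0015·111.32)² + (0.0045·84.84)²) = √(0.027882 + 0.145756) = 0.4167 km
Minimum: 15 at 0.3843 km.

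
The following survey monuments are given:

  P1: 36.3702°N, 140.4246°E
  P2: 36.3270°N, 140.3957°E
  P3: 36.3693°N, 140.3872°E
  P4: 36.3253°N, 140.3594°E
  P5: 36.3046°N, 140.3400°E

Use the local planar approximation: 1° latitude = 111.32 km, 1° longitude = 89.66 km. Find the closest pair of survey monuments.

Pairwise distances:
P1–P2: √((-0.0432·111.32)² + (-0.0289·89.66)²) = √(23.126712 + 6.714183) = 5.4627 km
P1–P3: √((-0.0009·111.32)² + (-0.0374·89.66)²) = √(0.010038 + 11.244514) = 3.3548 km
P1–P4: √((-0.0449·111.32)² + (-0.0652·89.66)²) = √(24.982683 + 34.173752) = 7.6913 km
P1–P5: √((-0.0656·111.32)² + (-0.0846·89.66)²) = √(53.327850 + 57.535805) = 10.5292 km
P2–P3: √((0.0423·111.32)² + (-0.0085·89.66)²) = √(22.173136 + 0.580812) = 4.7701 km
P2–P4: √((-0.0017·111.32)² + (-0.0363·89.66)²) = √(0.035813 + 10.592799) = 3.2602 km
P2–P5: √((-0.0224·111.32)² + (-0.0557·89.66)²) = √(6.217881 + 24.940655) = 5.5820 km
P3–P4: √((-0.0440·111.32)² + (-0.0278·89.66)²) = √(23.991188 + 6.212796) = 5.4958 km
P3–P5: √((-0.0647·111.32)² + (-0.0472·89.66)²) = √(51.874623 + 17.909418) = 8.3537 km
P4–P5: √((-0.0207·111.32)² + (-0.0194·89.66)²) = √(5.309909 + 3.025526) = 2.8871 km
Closest pair: P4–P5 at 2.8871 km.

P4 and P5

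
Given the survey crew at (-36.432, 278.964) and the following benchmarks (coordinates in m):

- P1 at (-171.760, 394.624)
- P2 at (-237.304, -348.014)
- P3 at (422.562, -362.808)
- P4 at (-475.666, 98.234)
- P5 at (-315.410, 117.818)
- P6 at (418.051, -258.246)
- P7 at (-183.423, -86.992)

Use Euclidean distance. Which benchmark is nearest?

Distances from (-36.432, 278.964):
P1: √((-135.328)² + (115.660)²) = √(18313.66758 + 13377.23560) = 178.019 m
P2: √((-200.872)² + (-626.978)²) = √(40349.56038 + 393101.41248) = 658.370 m
P3: √((458.994)² + (-641.772)²) = √(210675.49204 + 411871.29998) = 789.016 m
P4: √((-439.234)² + (-180.730)²) = √(192926.50676 + 32663.33290) = 474.963 m
P5: √((-278.978)² + (-161.146)²) = √(77828.72448 + 25968.03332) = 322.175 m
P6: √((454.483)² + (-537.210)²) = √(206554.79729 + 288594.58410) = 703.669 m
P7: √((-146.991)² + (-365.956)²) = √(21606.35408 + 133923.79394) = 394.373 m
Minimum: P1 at 178.019 m.

P1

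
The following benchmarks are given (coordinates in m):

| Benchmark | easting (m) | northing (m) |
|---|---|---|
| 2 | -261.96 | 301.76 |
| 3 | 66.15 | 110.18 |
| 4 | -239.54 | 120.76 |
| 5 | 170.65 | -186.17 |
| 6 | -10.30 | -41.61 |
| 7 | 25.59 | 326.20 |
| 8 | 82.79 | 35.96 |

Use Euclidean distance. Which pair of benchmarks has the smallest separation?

Pairwise distances:
3–8: 76.06 m
6–8: 121.17 m
3–6: 169.96 m
2–4: 182.38 m
3–7: 219.79 m
5–6: 231.60 m
5–8: 238.87 m
4–6: 280.92 m
2–7: 288.59 m
7–8: 295.82 m
3–4: 305.87 m
3–5: 314.23 m
4–8: 333.30 m
4–7: 335.41 m
6–7: 369.56 m
2–3: 379.95 m
2–6: 425.72 m
2–8: 435.32 m
4–5: 512.31 m
5–7: 532.51 m
2–5: 652.09 m
Closest pair: 3–8 at 76.06 m.

3 and 8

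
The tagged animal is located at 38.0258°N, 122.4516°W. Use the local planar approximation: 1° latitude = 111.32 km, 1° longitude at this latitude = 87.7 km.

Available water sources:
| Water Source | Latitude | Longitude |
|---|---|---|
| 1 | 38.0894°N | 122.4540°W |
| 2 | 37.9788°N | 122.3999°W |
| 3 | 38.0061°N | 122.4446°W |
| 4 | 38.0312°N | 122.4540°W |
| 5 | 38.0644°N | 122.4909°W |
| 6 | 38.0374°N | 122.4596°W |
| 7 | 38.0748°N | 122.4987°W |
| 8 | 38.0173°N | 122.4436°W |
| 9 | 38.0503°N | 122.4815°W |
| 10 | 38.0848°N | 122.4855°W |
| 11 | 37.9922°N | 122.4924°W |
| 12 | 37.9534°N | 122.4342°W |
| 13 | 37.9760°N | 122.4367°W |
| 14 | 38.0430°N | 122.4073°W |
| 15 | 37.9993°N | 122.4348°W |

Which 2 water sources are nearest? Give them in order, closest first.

4, 8

Distances from 38.0258°N, 122.4516°W:
1: √((0.0636·111.32)² + (-0.0024·87.7)²) = √(50.125720 + 0.044302) = 7.0831 km
2: √((-0.0470·111.32)² + (0.0517·87.7)²) = √(27.374243 + 20.557972) = 6.9233 km
3: √((-0.0197·111.32)² + (0.0070·87.7)²) = √(4.809267 + 0.376873) = 2.2773 km
4: √((0.0054·111.32)² + (-0.0024·87.7)²) = √(0.361355 + 0.044302) = 0.6369 km
5: √((0.0386·111.32)² + (-0.0393·87.7)²) = √(18.463796 + 11.879120) = 5.5084 km
6: √((0.0116·111.32)² + (-0.0080·87.7)²) = √(1.667487 + 0.492243) = 1.4696 km
7: √((0.0490·111.32)² + (-0.0471·87.7)²) = √(29.753534 + 17.062435) = 6.8422 km
8: √((-0.0085·111.32)² + (0.0080·87.7)²) = √(0.895332 + 0.492243) = 1.1780 km
9: √((0.0245·111.32)² + (-0.0299·87.7)²) = √(7.438383 + 6.876090) = 3.7834 km
10: √((0.0590·111.32)² + (-0.0339·87.7)²) = √(43.137048 + 8.838907) = 7.2094 km
11: √((-0.0336·111.32)² + (-0.0408·87.7)²) = √(13.990233 + 12.803229) = 5.1762 km
12: √((-0.0724·111.32)² + (0.0174·87.7)²) = √(64.956636 + 2.328615) = 8.2028 km
13: √((-0.0498·111.32)² + (0.0149·87.7)²) = √(30.733009 + 1.707543) = 5.6957 km
14: √((0.0172·111.32)² + (0.0443·87.7)²) = √(3.666091 + 15.094080) = 4.3313 km
15: √((-0.0265·111.32)² + (0.0168·87.7)²) = √(8.702382 + 2.170790) = 3.2974 km
Sorted: 4 (0.6369 km) < 8 (1.1780 km) < 6 (1.4696 km) < 3 (2.2773 km) < …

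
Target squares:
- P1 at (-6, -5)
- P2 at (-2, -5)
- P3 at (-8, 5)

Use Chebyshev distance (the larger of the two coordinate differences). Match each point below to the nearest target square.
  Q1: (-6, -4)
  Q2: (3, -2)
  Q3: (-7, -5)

Q1→P1; Q2→P2; Q3→P1

Q1 at (-6, -4):
  P1: 1
  P2: 4
  P3: 9
  → nearest: P1 (1)
Q2 at (3, -2):
  P1: 9
  P2: 5
  P3: 11
  → nearest: P2 (5)
Q3 at (-7, -5):
  P1: 1
  P2: 5
  P3: 10
  → nearest: P1 (1)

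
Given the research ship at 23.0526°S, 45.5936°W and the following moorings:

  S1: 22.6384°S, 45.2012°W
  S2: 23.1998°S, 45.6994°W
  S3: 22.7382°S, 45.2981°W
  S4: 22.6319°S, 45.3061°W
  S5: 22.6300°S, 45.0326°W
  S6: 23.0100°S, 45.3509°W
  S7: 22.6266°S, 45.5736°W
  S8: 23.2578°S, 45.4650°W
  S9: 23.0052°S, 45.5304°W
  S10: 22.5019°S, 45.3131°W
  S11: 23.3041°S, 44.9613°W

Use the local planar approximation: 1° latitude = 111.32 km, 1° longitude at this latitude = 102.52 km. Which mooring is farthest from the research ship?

S5

Distances from 23.0526°S, 45.5936°W:
S1: √((0.4142·111.32)² + (0.3924·102.52)²) = √(2126.016273 + 1618.360211) = 61.1913 km
S2: √((-0.1472·111.32)² + (-0.1058·102.52)²) = √(268.510959 + 117.649079) = 19.6510 km
S3: √((0.3144·111.32)² + (0.2955·102.52)²) = √(1224.930561 + 917.766425) = 46.2893 km
S4: √((0.4207·111.32)² + (0.2875·102.52)²) = √(2193.266571 + 868.746150) = 55.3355 km
S5: √((0.4226·111.32)² + (0.5610·102.52)²) = √(2213.122129 + 3307.827988) = 74.3031 km
S6: √((0.0426·111.32)² + (0.2427·102.52)²) = √(22.488764 + 619.094218) = 25.3295 km
S7: √((0.4260·111.32)² + (0.0200·102.52)²) = √(2248.876434 + 4.204140) = 47.4666 km
S8: √((-0.2052·111.32)² + (0.1286·102.52)²) = √(521.796436 + 173.819755) = 26.3745 km
S9: √((0.0474·111.32)² + (0.0632·102.52)²) = √(27.842170 + 41.980862) = 8.3560 km
S10: √((0.5507·111.32)² + (0.2805·102.52)²) = √(3758.171098 + 826.956997) = 67.7136 km
S11: √((-0.2515·111.32)² + (0.6323·102.52)²) = √(783.830889 + 4202.072669) = 70.6109 km
Maximum: S5 at 74.3031 km.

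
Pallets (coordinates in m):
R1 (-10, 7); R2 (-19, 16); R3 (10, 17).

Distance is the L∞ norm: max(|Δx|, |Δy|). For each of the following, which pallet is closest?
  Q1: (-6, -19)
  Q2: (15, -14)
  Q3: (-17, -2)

Q1→R1; Q2→R1; Q3→R1

Q1 at (-6, -19):
  R1: max(|-4|, |26|) = 26 m
  R2: max(|-13|, |35|) = 35 m
  R3: max(|16|, |36|) = 36 m
  → nearest: R1 (26 m)
Q2 at (15, -14):
  R1: max(|-25|, |21|) = 25 m
  R2: max(|-34|, |30|) = 34 m
  R3: max(|-5|, |31|) = 31 m
  → nearest: R1 (25 m)
Q3 at (-17, -2):
  R1: max(|7|, |9|) = 9 m
  R2: max(|-2|, |18|) = 18 m
  R3: max(|27|, |19|) = 27 m
  → nearest: R1 (9 m)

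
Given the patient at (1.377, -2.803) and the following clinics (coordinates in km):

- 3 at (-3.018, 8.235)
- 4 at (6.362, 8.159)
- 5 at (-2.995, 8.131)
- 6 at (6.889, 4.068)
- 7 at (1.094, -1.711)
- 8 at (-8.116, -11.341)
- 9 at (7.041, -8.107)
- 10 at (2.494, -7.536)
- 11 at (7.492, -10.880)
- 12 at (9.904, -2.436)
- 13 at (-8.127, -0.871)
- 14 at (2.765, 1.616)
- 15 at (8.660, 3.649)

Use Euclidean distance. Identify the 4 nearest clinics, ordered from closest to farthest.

Distances from (1.377, -2.803):
3: √((-4.395)² + (11.038)²) = √(19.31602 + 121.83744) = 11.881 km
4: √((4.985)² + (10.962)²) = √(24.85023 + 120.16544) = 12.042 km
5: √((-4.372)² + (10.934)²) = √(19.11438 + 119.55236) = 11.776 km
6: √((5.512)² + (6.871)²) = √(30.38214 + 47.21064) = 8.809 km
7: √((-0.283)² + (1.092)²) = √(0.08009 + 1.19246) = 1.128 km
8: √((-9.493)² + (-8.538)²) = √(90.11705 + 72.89744) = 12.768 km
9: √((5.664)² + (-5.304)²) = √(32.08090 + 28.13242) = 7.760 km
10: √((1.117)² + (-4.733)²) = √(1.24769 + 22.40129) = 4.863 km
11: √((6.115)² + (-8.077)²) = √(37.39323 + 65.23793) = 10.131 km
12: √((8.527)² + (0.367)²) = √(72.70973 + 0.13469) = 8.535 km
13: √((-9.504)² + (1.932)²) = √(90.32602 + 3.73262) = 9.698 km
14: √((1.388)² + (4.419)²) = √(1.92654 + 19.52756) = 4.632 km
15: √((7.283)² + (6.452)²) = √(53.04209 + 41.62830) = 9.730 km
Sorted: 7 (1.128 km) < 14 (4.632 km) < 10 (4.863 km) < 9 (7.760 km) < 12 (8.535 km) < 6 (8.809 km) < …

7, 14, 10, 9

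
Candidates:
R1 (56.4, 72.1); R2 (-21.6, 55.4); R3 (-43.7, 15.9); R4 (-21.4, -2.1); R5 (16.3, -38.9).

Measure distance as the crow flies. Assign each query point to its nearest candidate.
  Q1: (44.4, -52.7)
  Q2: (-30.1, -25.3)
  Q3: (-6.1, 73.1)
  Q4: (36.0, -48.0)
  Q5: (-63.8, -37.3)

Q1→R5; Q2→R4; Q3→R2; Q4→R5; Q5→R4

Q1 at (44.4, -52.7):
  R1: √((12.0)² + (124.8)²) = √(144.000 + 15575.040) = 125.4
  R2: √((-66.0)² + (108.1)²) = √(4356.000 + 11685.610) = 126.7
  R3: √((-88.1)² + (68.6)²) = √(7761.610 + 4705.960) = 111.7
  R4: √((-65.8)² + (50.6)²) = √(4329.640 + 2560.360) = 83.0
  R5: √((-28.1)² + (13.8)²) = √(789.610 + 190.440) = 31.3
  → nearest: R5 (31.3)
Q2 at (-30.1, -25.3):
  R1: √((86.5)² + (97.4)²) = √(7482.250 + 9486.760) = 130.3
  R2: √((8.5)² + (80.7)²) = √(72.250 + 6512.490) = 81.1
  R3: √((-13.6)² + (41.2)²) = √(184.960 + 1697.440) = 43.4
  R4: √((8.7)² + (23.2)²) = √(75.690 + 538.240) = 24.8
  R5: √((46.4)² + (-13.6)²) = √(2152.960 + 184.960) = 48.4
  → nearest: R4 (24.8)
Q3 at (-6.1, 73.1):
  R1: √((62.5)² + (-1.0)²) = √(3906.250 + 1.000) = 62.5
  R2: √((-15.5)² + (-17.7)²) = √(240.250 + 313.290) = 23.5
  R3: √((-37.6)² + (-57.2)²) = √(1413.760 + 3271.840) = 68.5
  R4: √((-15.3)² + (-75.2)²) = √(234.090 + 5655.040) = 76.7
  R5: √((22.4)² + (-112.0)²) = √(501.760 + 12544.000) = 114.2
  → nearest: R2 (23.5)
Q4 at (36.0, -48.0):
  R1: √((20.4)² + (120.1)²) = √(416.160 + 14424.010) = 121.8
  R2: √((-57.6)² + (103.4)²) = √(3317.760 + 10691.560) = 118.4
  R3: √((-79.7)² + (63.9)²) = √(6352.090 + 4083.210) = 102.2
  R4: √((-57.4)² + (45.9)²) = √(3294.760 + 2106.810) = 73.5
  R5: √((-19.7)² + (9.1)²) = √(388.090 + 82.810) = 21.7
  → nearest: R5 (21.7)
Q5 at (-63.8, -37.3):
  R1: √((120.2)² + (109.4)²) = √(14448.040 + 11968.360) = 162.5
  R2: √((42.2)² + (92.7)²) = √(1780.840 + 8593.290) = 101.9
  R3: √((20.1)² + (53.2)²) = √(404.010 + 2830.240) = 56.9
  R4: √((42.4)² + (35.2)²) = √(1797.760 + 1239.040) = 55.1
  R5: √((80.1)² + (-1.6)²) = √(6416.010 + 2.560) = 80.1
  → nearest: R4 (55.1)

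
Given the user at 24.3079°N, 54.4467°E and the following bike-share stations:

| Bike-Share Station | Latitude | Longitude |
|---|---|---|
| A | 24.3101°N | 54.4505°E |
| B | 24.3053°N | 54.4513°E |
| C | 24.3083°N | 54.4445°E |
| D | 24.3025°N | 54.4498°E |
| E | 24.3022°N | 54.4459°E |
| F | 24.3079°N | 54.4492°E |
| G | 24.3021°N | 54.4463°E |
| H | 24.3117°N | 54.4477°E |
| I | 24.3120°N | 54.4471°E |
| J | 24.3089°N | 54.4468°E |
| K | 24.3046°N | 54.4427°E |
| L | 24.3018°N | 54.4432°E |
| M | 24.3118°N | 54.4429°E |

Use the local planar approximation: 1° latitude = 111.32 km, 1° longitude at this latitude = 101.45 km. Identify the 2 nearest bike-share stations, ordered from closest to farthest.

J, C

Distances from 24.3079°N, 54.4467°E:
A: √((0.0022·111.32)² + (0.0038·101.45)²) = √(0.059978 + 0.148618) = 0.4567 km
B: √((-0.0026·111.32)² + (0.0046·101.45)²) = √(0.083771 + 0.217781) = 0.5491 km
C: √((0.0004·111.32)² + (-0.0022·101.45)²) = √(0.001983 + 0.049814) = 0.2276 km
D: √((-0.0054·111.32)² + (0.0031·101.45)²) = √(0.361355 + 0.098907) = 0.6784 km
E: √((-0.0057·111.32)² + (-0.0008·101.45)²) = √(0.402621 + 0.006587) = 0.6397 km
F: √((0.0000·111.32)² + (0.0025·101.45)²) = √(0.000000 + 0.064326) = 0.2536 km
G: √((-0.0058·111.32)² + (-0.0004·101.45)²) = √(0.416872 + 0.001647) = 0.6469 km
H: √((0.0038·111.32)² + (0.0010·101.45)²) = √(0.178943 + 0.010292) = 0.4350 km
I: √((0.0041·111.32)² + (0.0004·101.45)²) = √(0.208312 + 0.001647) = 0.4582 km
J: √((0.0010·111.32)² + (0.0001·101.45)²) = √(0.012392 + 0.000103) = 0.1118 km
K: √((-0.0033·111.32)² + (-0.0040·101.45)²) = √(0.134950 + 0.164674) = 0.5474 km
L: √((-0.0061·111.32)² + (-0.0035·101.45)²) = √(0.461112 + 0.126078) = 0.7663 km
M: √((0.0039·111.32)² + (-0.0038·101.45)²) = √(0.188484 + 0.148618) = 0.5806 km
Sorted: J (0.1118 km) < C (0.2276 km) < F (0.2536 km) < H (0.4350 km) < …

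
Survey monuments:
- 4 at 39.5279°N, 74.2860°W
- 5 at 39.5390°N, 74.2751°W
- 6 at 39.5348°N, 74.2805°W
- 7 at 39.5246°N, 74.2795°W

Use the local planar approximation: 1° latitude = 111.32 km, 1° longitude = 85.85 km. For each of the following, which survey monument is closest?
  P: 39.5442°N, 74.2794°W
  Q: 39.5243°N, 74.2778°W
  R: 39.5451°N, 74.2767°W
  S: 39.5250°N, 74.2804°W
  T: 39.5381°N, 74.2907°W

P at 39.5442°N, 74.2794°W:
  4: √((-0.0163·111.32)² + (-0.0066·85.85)²) = √(3.292468 + 0.321047) = 1.9009 km
  5: √((-0.0052·111.32)² + (0.0043·85.85)²) = √(0.335084 + 0.136275) = 0.6866 km
  6: √((-0.0094·111.32)² + (-0.0011·85.85)²) = √(1.094970 + 0.008918) = 1.0507 km
  7: √((-0.0196·111.32)² + (-0.0001·85.85)²) = √(4.760565 + 0.000074) = 2.1819 km
  → nearest: 5 (0.6866 km)
Q at 39.5243°N, 74.2778°W:
  4: √((0.0036·111.32)² + (-0.0082·85.85)²) = √(0.160602 + 0.495574) = 0.8100 km
  5: √((0.0147·111.32)² + (0.0027·85.85)²) = √(2.677818 + 0.053729) = 1.6527 km
  6: √((0.0105·111.32)² + (-0.0027·85.85)²) = √(1.366234 + 0.053729) = 1.1916 km
  7: √((0.0003·111.32)² + (-0.0017·85.85)²) = √(0.001115 + 0.021300) = 0.1497 km
  → nearest: 7 (0.1497 km)
R at 39.5451°N, 74.2767°W:
  4: √((-0.0172·111.32)² + (-0.0093·85.85)²) = √(3.666091 + 0.637451) = 2.0745 km
  5: √((-0.0061·111.32)² + (0.0016·85.85)²) = √(0.461112 + 0.018868) = 0.6928 km
  6: √((-0.0103·111.32)² + (-0.0038·85.85)²) = √(1.314682 + 0.106426) = 1.1921 km
  7: √((-0.0205·111.32)² + (-0.0028·85.85)²) = √(5.207798 + 0.057783) = 2.2947 km
  → nearest: 5 (0.6928 km)
S at 39.5250°N, 74.2804°W:
  4: √((0.0029·111.32)² + (-0.0056·85.85)²) = √(0.104218 + 0.231130) = 0.5791 km
  5: √((0.0140·111.32)² + (0.0053·85.85)²) = √(2.428860 + 0.207030) = 1.6235 km
  6: √((0.0098·111.32)² + (-0.0001·85.85)²) = √(1.190141 + 0.000074) = 1.0910 km
  7: √((-0.0004·111.32)² + (0.0009·85.85)²) = √(0.001983 + 0.005970) = 0.0892 km
  → nearest: 7 (0.0892 km)
T at 39.5381°N, 74.2907°W:
  4: √((-0.0102·111.32)² + (0.0047·85.85)²) = √(1.289278 + 0.162808) = 1.2050 km
  5: √((0.0009·111.32)² + (0.0156·85.85)²) = √(0.010038 + 1.793617) = 1.3430 km
  6: √((-0.0033·111.32)² + (0.0102·85.85)²) = √(0.134950 + 0.766798) = 0.9496 km
  7: √((-0.0135·111.32)² + (0.0112·85.85)²) = √(2.258468 + 0.924521) = 1.7841 km
  → nearest: 6 (0.9496 km)

P→5; Q→7; R→5; S→7; T→6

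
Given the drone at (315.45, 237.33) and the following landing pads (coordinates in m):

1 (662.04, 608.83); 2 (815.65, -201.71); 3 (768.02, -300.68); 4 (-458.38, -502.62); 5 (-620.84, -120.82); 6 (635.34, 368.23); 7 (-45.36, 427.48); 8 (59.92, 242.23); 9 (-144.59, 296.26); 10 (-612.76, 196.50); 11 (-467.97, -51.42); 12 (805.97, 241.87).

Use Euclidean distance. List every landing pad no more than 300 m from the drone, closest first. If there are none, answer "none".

8

Distances from (315.45, 237.33):
1: √((346.59)² + (371.50)²) = √(120124.6281 + 138012.2500) = 508.07 m
2: √((500.20)² + (-439.04)²) = √(250200.0400 + 192756.1216) = 665.55 m
3: √((452.57)² + (-538.01)²) = √(204819.6049 + 289454.7601) = 703.05 m
4: √((-773.83)² + (-739.95)²) = √(598812.8689 + 547526.0025) = 1070.67 m
5: √((-936.29)² + (-358.15)²) = √(876638.9641 + 128271.4225) = 1002.45 m
6: √((319.89)² + (130.90)²) = √(102329.6121 + 17134.8100) = 345.64 m
7: √((-360.81)² + (190.15)²) = √(130183.8561 + 36157.0225) = 407.85 m
8: √((-255.53)² + (4.90)²) = √(65295.5809 + 24.0100) = 255.58 m
9: √((-460.04)² + (58.93)²) = √(211636.8016 + 3472.7449) = 463.80 m
10: √((-928.21)² + (-40.83)²) = √(861573.8041 + 1667.0889) = 929.11 m
11: √((-783.42)² + (-288.75)²) = √(613746.8964 + 83376.5625) = 834.94 m
12: √((490.52)² + (4.54)²) = √(240609.8704 + 20.6116) = 490.54 m
Threshold 300 m: 8 (255.58 m) is within range.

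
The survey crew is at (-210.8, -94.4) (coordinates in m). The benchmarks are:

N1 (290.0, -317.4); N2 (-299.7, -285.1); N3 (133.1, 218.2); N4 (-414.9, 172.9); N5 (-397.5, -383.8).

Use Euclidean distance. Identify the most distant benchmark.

N1

Distances from (-210.8, -94.4):
N1: 548.2 m
N2: 210.4 m
N3: 464.7 m
N4: 336.3 m
N5: 344.4 m
Maximum: N1 at 548.2 m.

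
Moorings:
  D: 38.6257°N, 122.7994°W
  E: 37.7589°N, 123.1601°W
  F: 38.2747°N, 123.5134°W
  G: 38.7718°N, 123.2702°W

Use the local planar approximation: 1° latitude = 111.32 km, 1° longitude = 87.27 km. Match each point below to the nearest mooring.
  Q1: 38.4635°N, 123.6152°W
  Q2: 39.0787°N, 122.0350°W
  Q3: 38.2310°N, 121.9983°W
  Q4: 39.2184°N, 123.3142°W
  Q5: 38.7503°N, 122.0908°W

Q1→F; Q2→D; Q3→D; Q4→G; Q5→D

Q1 at 38.4635°N, 123.6152°W:
  D: 73.4488 km
  E: 87.9183 km
  F: 22.8178 km
  G: 45.6548 km
  → nearest: F (22.8178 km)
Q2 at 39.0787°N, 122.0350°W:
  D: 83.6247 km
  E: 176.7097 km
  F: 157.0243 km
  G: 113.0803 km
  → nearest: D (83.6247 km)
Q3 at 38.2310°N, 121.9983°W:
  D: 82.5726 km
  E: 114.2013 km
  F: 132.3122 km
  G: 126.2734 km
  → nearest: D (82.5726 km)
Q4 at 39.2184°N, 123.3142°W:
  D: 79.8228 km
  E: 163.0272 km
  F: 106.4813 km
  G: 49.8636 km
  → nearest: G (49.8636 km)
Q5 at 38.7503°N, 122.0908°W:
  D: 63.3760 km
  E: 144.5273 km
  F: 134.9679 km
  G: 102.9541 km
  → nearest: D (63.3760 km)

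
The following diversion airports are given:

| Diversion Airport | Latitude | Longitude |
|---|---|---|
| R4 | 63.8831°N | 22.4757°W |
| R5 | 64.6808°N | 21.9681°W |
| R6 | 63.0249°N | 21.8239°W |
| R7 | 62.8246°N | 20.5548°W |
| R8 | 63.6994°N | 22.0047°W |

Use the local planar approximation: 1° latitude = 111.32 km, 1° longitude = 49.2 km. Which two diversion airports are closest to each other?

R4 and R8

Pairwise distances:
R4–R8: 30.9060 km
R6–R7: 66.3015 km
R6–R8: 75.6104 km
R4–R5: 92.2449 km
R4–R6: 100.7735 km
R5–R8: 109.2643 km
R7–R8: 120.7149 km
R4–R7: 151.0505 km
R5–R6: 184.4713 km
R5–R7: 218.0181 km
Closest pair: R4–R8 at 30.9060 km.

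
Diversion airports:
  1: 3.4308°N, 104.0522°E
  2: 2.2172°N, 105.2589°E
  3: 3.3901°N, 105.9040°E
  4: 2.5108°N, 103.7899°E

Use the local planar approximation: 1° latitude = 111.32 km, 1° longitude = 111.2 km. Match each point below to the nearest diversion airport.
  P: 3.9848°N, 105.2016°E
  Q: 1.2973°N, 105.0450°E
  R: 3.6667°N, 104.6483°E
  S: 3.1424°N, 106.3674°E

P at 3.9848°N, 105.2016°E:
  1: 141.9140 km
  2: 196.8724 km
  3: 102.3884 km
  4: 227.0840 km
  → nearest: 3 (102.3884 km)
Q at 1.2973°N, 105.0450°E:
  1: 261.9062 km
  2: 105.1294 km
  3: 251.7925 km
  4: 194.2355 km
  → nearest: 2 (105.1294 km)
R at 3.6667°N, 104.6483°E:
  1: 71.2986 km
  2: 175.0621 km
  3: 142.9885 km
  4: 160.2145 km
  → nearest: 1 (71.2986 km)
S at 3.1424°N, 106.3674°E:
  1: 259.4443 km
  2: 160.6298 km
  3: 58.4438 km
  4: 295.1158 km
  → nearest: 3 (58.4438 km)

P→3; Q→2; R→1; S→3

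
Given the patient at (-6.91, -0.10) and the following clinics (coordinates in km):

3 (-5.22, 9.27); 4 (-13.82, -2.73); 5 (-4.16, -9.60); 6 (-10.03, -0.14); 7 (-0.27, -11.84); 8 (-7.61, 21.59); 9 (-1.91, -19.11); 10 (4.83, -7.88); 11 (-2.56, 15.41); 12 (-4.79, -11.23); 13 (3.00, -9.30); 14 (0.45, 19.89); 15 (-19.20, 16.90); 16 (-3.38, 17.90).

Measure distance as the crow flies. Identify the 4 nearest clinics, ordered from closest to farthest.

6, 4, 3, 5

Distances from (-6.91, -0.10):
3: 9.52 km
4: 7.39 km
5: 9.89 km
6: 3.12 km
7: 13.49 km
8: 21.70 km
9: 19.66 km
10: 14.08 km
11: 16.11 km
12: 11.33 km
13: 13.52 km
14: 21.30 km
15: 20.98 km
16: 18.34 km
Sorted: 6 (3.12 km) < 4 (7.39 km) < 3 (9.52 km) < 5 (9.89 km) < 12 (11.33 km) < 7 (13.49 km) < …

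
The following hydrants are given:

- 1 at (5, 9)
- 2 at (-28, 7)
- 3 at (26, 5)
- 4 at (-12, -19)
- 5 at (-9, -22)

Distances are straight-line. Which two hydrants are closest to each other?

Pairwise distances:
4–5: √((3)² + (-3)²) = √(9.000 + 9.000) = 4.2
1–3: √((21)² + (-4)²) = √(441.000 + 16.000) = 21.4
2–4: √((16)² + (-26)²) = √(256.000 + 676.000) = 30.5
1–4: √((-17)² + (-28)²) = √(289.000 + 784.000) = 32.8
1–2: √((-33)² + (-2)²) = √(1089.000 + 4.000) = 33.1
1–5: √((-14)² + (-31)²) = √(196.000 + 961.000) = 34.0
2–5: √((19)² + (-29)²) = √(361.000 + 841.000) = 34.7
3–5: √((-35)² + (-27)²) = √(1225.000 + 729.000) = 44.2
3–4: √((-38)² + (-24)²) = √(1444.000 + 576.000) = 44.9
2–3: √((54)² + (-2)²) = √(2916.000 + 4.000) = 54.0
Closest pair: 4–5 at 4.2.

4 and 5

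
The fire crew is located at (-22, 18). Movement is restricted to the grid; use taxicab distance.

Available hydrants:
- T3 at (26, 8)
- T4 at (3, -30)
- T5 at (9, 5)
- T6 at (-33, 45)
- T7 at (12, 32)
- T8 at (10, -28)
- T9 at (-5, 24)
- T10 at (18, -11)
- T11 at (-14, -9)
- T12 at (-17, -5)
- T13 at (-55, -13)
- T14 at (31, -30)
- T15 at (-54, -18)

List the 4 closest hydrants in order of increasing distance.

T9, T12, T11, T6

Distances from (-22, 18):
T3: 58
T4: 73
T5: 44
T6: 38
T7: 48
T8: 78
T9: 23
T10: 69
T11: 35
T12: 28
T13: 64
T14: 101
T15: 68
Sorted: T9 (23) < T12 (28) < T11 (35) < T6 (38) < T5 (44) < T7 (48) < …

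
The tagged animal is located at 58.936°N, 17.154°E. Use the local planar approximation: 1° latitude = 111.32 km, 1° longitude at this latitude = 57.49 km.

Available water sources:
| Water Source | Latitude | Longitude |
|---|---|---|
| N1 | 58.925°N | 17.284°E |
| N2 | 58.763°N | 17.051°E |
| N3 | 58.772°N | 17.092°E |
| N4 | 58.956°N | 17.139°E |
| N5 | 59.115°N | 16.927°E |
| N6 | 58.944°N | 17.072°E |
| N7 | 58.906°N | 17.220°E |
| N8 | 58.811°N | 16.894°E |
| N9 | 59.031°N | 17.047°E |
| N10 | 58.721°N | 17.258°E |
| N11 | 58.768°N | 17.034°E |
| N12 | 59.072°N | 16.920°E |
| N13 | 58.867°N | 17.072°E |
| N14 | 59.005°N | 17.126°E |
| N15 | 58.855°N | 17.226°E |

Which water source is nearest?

N4

Distances from 58.936°N, 17.154°E:
N1: 7.573 km
N2: 20.148 km
N3: 18.601 km
N4: 2.388 km
N5: 23.819 km
N6: 4.798 km
N7: 5.055 km
N8: 20.422 km
N9: 12.234 km
N10: 24.669 km
N11: 19.934 km
N12: 20.253 km
N13: 9.012 km
N14: 7.848 km
N15: 9.922 km
Minimum: N4 at 2.388 km.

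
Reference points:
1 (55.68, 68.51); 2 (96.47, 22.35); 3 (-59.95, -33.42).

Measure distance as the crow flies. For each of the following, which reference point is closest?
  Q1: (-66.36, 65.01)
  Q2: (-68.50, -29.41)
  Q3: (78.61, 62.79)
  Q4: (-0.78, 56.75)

Q1→3; Q2→3; Q3→1; Q4→1

Q1 at (-66.36, 65.01):
  1: √((122.04)² + (3.50)²) = √(14893.7616 + 12.2500) = 122.09
  2: √((162.83)² + (-42.66)²) = √(26513.6089 + 1819.8756) = 168.33
  3: √((6.41)² + (-98.43)²) = √(41.0881 + 9688.4649) = 98.64
  → nearest: 3 (98.64)
Q2 at (-68.50, -29.41):
  1: √((124.18)² + (97.92)²) = √(15420.6724 + 9588.3264) = 158.14
  2: √((164.97)² + (51.76)²) = √(27215.1009 + 2679.0976) = 172.90
  3: √((8.55)² + (-4.01)²) = √(73.1025 + 16.0801) = 9.44
  → nearest: 3 (9.44)
Q3 at (78.61, 62.79):
  1: √((-22.93)² + (5.72)²) = √(525.7849 + 32.7184) = 23.63
  2: √((17.86)² + (-40.44)²) = √(318.9796 + 1635.3936) = 44.21
  3: √((-138.56)² + (-96.21)²) = √(19198.8736 + 9256.3641) = 168.69
  → nearest: 1 (23.63)
Q4 at (-0.78, 56.75):
  1: √((56.46)² + (11.76)²) = √(3187.7316 + 138.2976) = 57.67
  2: √((97.25)² + (-34.40)²) = √(9457.5625 + 1183.3600) = 103.15
  3: √((-59.17)² + (-90.17)²) = √(3501.0889 + 8130.6289) = 107.85
  → nearest: 1 (57.67)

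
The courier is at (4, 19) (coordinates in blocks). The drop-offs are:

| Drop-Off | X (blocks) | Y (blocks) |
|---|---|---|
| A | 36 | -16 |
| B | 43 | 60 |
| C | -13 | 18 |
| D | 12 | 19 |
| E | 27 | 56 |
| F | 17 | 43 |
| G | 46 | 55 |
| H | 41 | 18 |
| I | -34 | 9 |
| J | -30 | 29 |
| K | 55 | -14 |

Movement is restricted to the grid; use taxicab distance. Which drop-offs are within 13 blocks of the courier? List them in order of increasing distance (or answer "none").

D

Distances from (4, 19):
A: |32| + |-35| = 32 + 35 = 67 blocks
B: |39| + |41| = 39 + 41 = 80 blocks
C: |-17| + |-1| = 17 + 1 = 18 blocks
D: |8| + |0| = 8 + 0 = 8 blocks
E: |23| + |37| = 23 + 37 = 60 blocks
F: |13| + |24| = 13 + 24 = 37 blocks
G: |42| + |36| = 42 + 36 = 78 blocks
H: |37| + |-1| = 37 + 1 = 38 blocks
I: |-38| + |-10| = 38 + 10 = 48 blocks
J: |-34| + |10| = 34 + 10 = 44 blocks
K: |51| + |-33| = 51 + 33 = 84 blocks
Threshold 13 blocks: D (8 blocks) is within range.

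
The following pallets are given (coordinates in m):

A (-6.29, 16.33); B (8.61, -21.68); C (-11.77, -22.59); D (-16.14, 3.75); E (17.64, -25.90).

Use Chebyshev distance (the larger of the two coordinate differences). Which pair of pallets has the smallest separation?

Pairwise distances:
B–E: 9.03 m
A–D: 12.58 m
B–C: 20.38 m
B–D: 25.43 m
C–D: 26.34 m
C–E: 29.41 m
D–E: 33.78 m
A–B: 38.01 m
A–C: 38.92 m
A–E: 42.23 m
Closest pair: B–E at 9.03 m.

B and E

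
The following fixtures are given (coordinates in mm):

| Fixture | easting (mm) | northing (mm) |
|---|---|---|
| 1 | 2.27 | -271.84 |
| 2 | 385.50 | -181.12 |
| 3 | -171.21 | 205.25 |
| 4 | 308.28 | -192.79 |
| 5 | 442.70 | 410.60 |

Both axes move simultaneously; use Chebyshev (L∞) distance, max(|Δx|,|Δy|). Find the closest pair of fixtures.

Pairwise distances:
2–4: 77.22 mm
1–4: 306.01 mm
1–2: 383.23 mm
1–3: 477.09 mm
3–4: 479.49 mm
2–3: 556.71 mm
2–5: 591.72 mm
4–5: 603.39 mm
3–5: 613.91 mm
1–5: 682.44 mm
Closest pair: 2–4 at 77.22 mm.

2 and 4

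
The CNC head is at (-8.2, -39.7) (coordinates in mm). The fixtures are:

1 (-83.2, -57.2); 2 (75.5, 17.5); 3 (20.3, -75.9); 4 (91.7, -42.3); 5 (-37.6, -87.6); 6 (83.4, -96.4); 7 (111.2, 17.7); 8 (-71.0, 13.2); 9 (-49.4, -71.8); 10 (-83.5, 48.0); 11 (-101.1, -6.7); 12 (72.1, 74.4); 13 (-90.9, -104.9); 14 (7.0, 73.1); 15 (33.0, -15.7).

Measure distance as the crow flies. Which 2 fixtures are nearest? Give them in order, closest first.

3, 15

Distances from (-8.2, -39.7):
1: 77.0 mm
2: 101.4 mm
3: 46.1 mm
4: 99.9 mm
5: 56.2 mm
6: 107.7 mm
7: 132.5 mm
8: 82.1 mm
9: 52.2 mm
10: 115.6 mm
11: 98.6 mm
12: 139.5 mm
13: 105.3 mm
14: 113.8 mm
15: 47.7 mm
Sorted: 3 (46.1 mm) < 15 (47.7 mm) < 9 (52.2 mm) < 5 (56.2 mm) < …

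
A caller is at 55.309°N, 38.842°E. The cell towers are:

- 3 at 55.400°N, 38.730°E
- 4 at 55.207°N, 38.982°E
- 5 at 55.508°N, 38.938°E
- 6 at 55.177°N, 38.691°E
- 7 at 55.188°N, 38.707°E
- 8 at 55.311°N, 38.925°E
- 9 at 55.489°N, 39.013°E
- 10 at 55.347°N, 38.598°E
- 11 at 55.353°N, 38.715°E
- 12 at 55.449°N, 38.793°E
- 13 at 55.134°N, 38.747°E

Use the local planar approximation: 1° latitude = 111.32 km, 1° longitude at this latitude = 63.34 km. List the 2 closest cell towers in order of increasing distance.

Distances from 55.309°N, 38.842°E:
3: √((0.091·111.32)² + (-0.112·63.34)²) = √(102.61933 + 50.32597) = 12.367 km
4: √((-0.102·111.32)² + (0.140·63.34)²) = √(128.92785 + 78.63433) = 14.407 km
5: √((0.199·111.32)² + (0.096·63.34)²) = √(490.74123 + 36.97418) = 22.972 km
6: √((-0.132·111.32)² + (-0.151·63.34)²) = √(215.92069 + 91.47660) = 17.533 km
7: √((-0.121·111.32)² + (-0.135·63.34)²) = √(181.43336 + 73.11789) = 15.955 km
8: √((0.002·111.32)² + (0.083·63.34)²) = √(0.04957 + 27.63836) = 5.262 km
9: √((0.180·111.32)² + (0.171·63.34)²) = √(401.50541 + 117.31359) = 22.778 km
10: √((0.038·111.32)² + (-0.244·63.34)²) = √(17.89425 + 238.85579) = 16.023 km
11: √((0.044·111.32)² + (-0.127·63.34)²) = √(23.99119 + 64.70883) = 9.418 km
12: √((0.140·111.32)² + (-0.049·63.34)²) = √(242.88599 + 9.63271) = 15.891 km
13: √((-0.175·111.32)² + (-0.095·63.34)²) = √(379.50936 + 36.20790) = 20.389 km
Sorted: 8 (5.262 km) < 11 (9.418 km) < 3 (12.367 km) < 4 (14.407 km) < …

8, 11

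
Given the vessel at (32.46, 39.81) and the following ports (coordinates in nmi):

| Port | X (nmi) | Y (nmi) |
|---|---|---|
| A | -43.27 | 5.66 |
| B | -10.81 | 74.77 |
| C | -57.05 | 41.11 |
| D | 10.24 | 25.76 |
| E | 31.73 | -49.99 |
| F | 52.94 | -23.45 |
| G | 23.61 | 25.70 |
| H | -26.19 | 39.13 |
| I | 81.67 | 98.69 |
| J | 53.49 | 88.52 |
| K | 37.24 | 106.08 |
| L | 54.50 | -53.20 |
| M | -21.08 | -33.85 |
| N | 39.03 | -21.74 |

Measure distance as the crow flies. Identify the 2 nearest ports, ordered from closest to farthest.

Distances from (32.46, 39.81):
A: √((-75.73)² + (-34.15)²) = √(5735.0329 + 1166.2225) = 83.07 nmi
B: √((-43.27)² + (34.96)²) = √(1872.2929 + 1222.2016) = 55.63 nmi
C: √((-89.51)² + (1.30)²) = √(8012.0401 + 1.6900) = 89.52 nmi
D: √((-22.22)² + (-14.05)²) = √(493.7284 + 197.4025) = 26.29 nmi
E: √((-0.73)² + (-89.80)²) = √(0.5329 + 8064.0400) = 89.80 nmi
F: √((20.48)² + (-63.26)²) = √(419.4304 + 4001.8276) = 66.49 nmi
G: √((-8.85)² + (-14.11)²) = √(78.3225 + 199.0921) = 16.66 nmi
H: √((-58.65)² + (-0.68)²) = √(3439.8225 + 0.4624) = 58.65 nmi
I: √((49.21)² + (58.88)²) = √(2421.6241 + 3466.8544) = 76.74 nmi
J: √((21.03)² + (48.71)²) = √(442.2609 + 2372.6641) = 53.06 nmi
K: √((4.78)² + (66.27)²) = √(22.8484 + 4391.7129) = 66.44 nmi
L: √((22.04)² + (-93.01)²) = √(485.7616 + 8650.8601) = 95.59 nmi
M: √((-53.54)² + (-73.66)²) = √(2866.5316 + 5425.7956) = 91.06 nmi
N: √((6.57)² + (-61.55)²) = √(43.1649 + 3788.4025) = 61.90 nmi
Sorted: G (16.66 nmi) < D (26.29 nmi) < J (53.06 nmi) < B (55.63 nmi) < …

G, D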